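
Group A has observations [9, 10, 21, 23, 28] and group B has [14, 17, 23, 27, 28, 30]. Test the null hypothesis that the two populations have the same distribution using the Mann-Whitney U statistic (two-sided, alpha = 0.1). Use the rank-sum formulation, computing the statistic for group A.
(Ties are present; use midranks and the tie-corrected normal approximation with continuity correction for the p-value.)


Step 1: Combine and sort all 11 observations; assign midranks.
sorted (value, group): (9,X), (10,X), (14,Y), (17,Y), (21,X), (23,X), (23,Y), (27,Y), (28,X), (28,Y), (30,Y)
ranks: 9->1, 10->2, 14->3, 17->4, 21->5, 23->6.5, 23->6.5, 27->8, 28->9.5, 28->9.5, 30->11
Step 2: Rank sum for X: R1 = 1 + 2 + 5 + 6.5 + 9.5 = 24.
Step 3: U_X = R1 - n1(n1+1)/2 = 24 - 5*6/2 = 24 - 15 = 9.
       U_Y = n1*n2 - U_X = 30 - 9 = 21.
Step 4: Ties are present, so use the tie-corrected normal approximation (with continuity correction) for the p-value.
Step 5: p-value = 0.313093; compare to alpha = 0.1. fail to reject H0.

U_X = 9, p = 0.313093, fail to reject H0 at alpha = 0.1.


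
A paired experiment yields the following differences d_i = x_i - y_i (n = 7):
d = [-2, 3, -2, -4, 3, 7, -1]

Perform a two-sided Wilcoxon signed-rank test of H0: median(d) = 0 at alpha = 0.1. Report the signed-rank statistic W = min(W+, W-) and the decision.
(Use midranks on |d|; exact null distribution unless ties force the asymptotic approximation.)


Step 1: Drop any zero differences (none here) and take |d_i|.
|d| = [2, 3, 2, 4, 3, 7, 1]
Step 2: Midrank |d_i| (ties get averaged ranks).
ranks: |2|->2.5, |3|->4.5, |2|->2.5, |4|->6, |3|->4.5, |7|->7, |1|->1
Step 3: Attach original signs; sum ranks with positive sign and with negative sign.
W+ = 4.5 + 4.5 + 7 = 16
W- = 2.5 + 2.5 + 6 + 1 = 12
(Check: W+ + W- = 28 should equal n(n+1)/2 = 28.)
Step 4: Test statistic W = min(W+, W-) = 12.
Step 5: Ties in |d|, so use the tie-corrected normal approximation.
        E[W] = n(n+1)/4 = 7*8/4 = 14.
        Tie groups: |d|=2 (t=2), |d|=3 (t=2); sum(t^3 - t) = 12.
        Var[W] = n(n+1)(2n+1)/24 - sum(t^3-t)/48 = 840/24 - 12/48 = 34.75.
        z = (W - E[W]) / sqrt(Var[W]) = (12 - 14) / 5.8949 = -0.3393.
        Two-sided p = 2*Phi(z) = 0.734402.
Step 6: alpha = 0.1. fail to reject H0.

W+ = 16, W- = 12, W = min = 12, p = 0.734402, fail to reject H0.


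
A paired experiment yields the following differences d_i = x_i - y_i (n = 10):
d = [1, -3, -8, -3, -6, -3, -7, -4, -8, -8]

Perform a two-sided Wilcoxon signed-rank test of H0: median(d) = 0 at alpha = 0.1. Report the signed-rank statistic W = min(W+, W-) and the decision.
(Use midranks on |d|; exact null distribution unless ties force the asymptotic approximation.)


Step 1: Drop any zero differences (none here) and take |d_i|.
|d| = [1, 3, 8, 3, 6, 3, 7, 4, 8, 8]
Step 2: Midrank |d_i| (ties get averaged ranks).
ranks: |1|->1, |3|->3, |8|->9, |3|->3, |6|->6, |3|->3, |7|->7, |4|->5, |8|->9, |8|->9
Step 3: Attach original signs; sum ranks with positive sign and with negative sign.
W+ = 1 = 1
W- = 3 + 9 + 3 + 6 + 3 + 7 + 5 + 9 + 9 = 54
(Check: W+ + W- = 55 should equal n(n+1)/2 = 55.)
Step 4: Test statistic W = min(W+, W-) = 1.
Step 5: Ties in |d|, so use the tie-corrected normal approximation.
        E[W] = n(n+1)/4 = 10*11/4 = 27.5.
        Tie groups: |d|=3 (t=3), |d|=8 (t=3); sum(t^3 - t) = 48.
        Var[W] = n(n+1)(2n+1)/24 - sum(t^3-t)/48 = 2310/24 - 48/48 = 95.25.
        z = (W - E[W]) / sqrt(Var[W]) = (1 - 27.5) / 9.7596 = -2.7153.
        Two-sided p = 2*Phi(z) = 0.006622.
Step 6: alpha = 0.1. reject H0.

W+ = 1, W- = 54, W = min = 1, p = 0.006622, reject H0.


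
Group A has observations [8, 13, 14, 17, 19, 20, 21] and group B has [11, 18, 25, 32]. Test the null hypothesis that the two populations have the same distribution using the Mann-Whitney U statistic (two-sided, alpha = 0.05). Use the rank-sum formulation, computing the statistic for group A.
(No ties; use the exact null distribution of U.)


Step 1: Combine and sort all 11 observations; assign midranks.
sorted (value, group): (8,X), (11,Y), (13,X), (14,X), (17,X), (18,Y), (19,X), (20,X), (21,X), (25,Y), (32,Y)
ranks: 8->1, 11->2, 13->3, 14->4, 17->5, 18->6, 19->7, 20->8, 21->9, 25->10, 32->11
Step 2: Rank sum for X: R1 = 1 + 3 + 4 + 5 + 7 + 8 + 9 = 37.
Step 3: U_X = R1 - n1(n1+1)/2 = 37 - 7*8/2 = 37 - 28 = 9.
       U_Y = n1*n2 - U_X = 28 - 9 = 19.
Step 4: No ties, so the exact null distribution of U (based on enumerating the C(11,7) = 330 equally likely rank assignments) gives the two-sided p-value.
Step 5: p-value = 0.412121; compare to alpha = 0.05. fail to reject H0.

U_X = 9, p = 0.412121, fail to reject H0 at alpha = 0.05.


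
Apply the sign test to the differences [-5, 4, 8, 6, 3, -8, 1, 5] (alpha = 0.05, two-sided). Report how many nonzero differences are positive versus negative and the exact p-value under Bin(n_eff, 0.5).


Step 1: Discard zero differences. Original n = 8; n_eff = number of nonzero differences = 8.
Nonzero differences (with sign): -5, +4, +8, +6, +3, -8, +1, +5
Step 2: Count signs: positive = 6, negative = 2.
Step 3: Under H0: P(positive) = 0.5, so the number of positives S ~ Bin(8, 0.5).
Step 4: Two-sided exact p-value = sum of Bin(8,0.5) probabilities at or below the observed probability = 0.289062.
Step 5: alpha = 0.05. fail to reject H0.

n_eff = 8, pos = 6, neg = 2, p = 0.289062, fail to reject H0.


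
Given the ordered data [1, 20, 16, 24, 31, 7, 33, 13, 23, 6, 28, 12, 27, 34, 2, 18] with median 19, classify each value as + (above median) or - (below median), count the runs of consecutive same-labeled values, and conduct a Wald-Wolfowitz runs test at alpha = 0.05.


Step 1: Compute median = 19; label A = above, B = below.
Labels in order: BABAABABABABAABB  (n_A = 8, n_B = 8)
Step 2: Count runs R = 13.
Step 3: Under H0 (random ordering), E[R] = 2*n_A*n_B/(n_A+n_B) + 1 = 2*8*8/16 + 1 = 9.0000.
        Var[R] = 2*n_A*n_B*(2*n_A*n_B - n_A - n_B) / ((n_A+n_B)^2 * (n_A+n_B-1)) = 14336/3840 = 3.7333.
        SD[R] = 1.9322.
Step 4: Continuity-corrected z = (R - 0.5 - E[R]) / SD[R] = (13 - 0.5 - 9.0000) / 1.9322 = 1.8114.
Step 5: Two-sided p-value via normal approximation = 2*(1 - Phi(|z|)) = 0.070076.
Step 6: alpha = 0.05. fail to reject H0.

R = 13, z = 1.8114, p = 0.070076, fail to reject H0.


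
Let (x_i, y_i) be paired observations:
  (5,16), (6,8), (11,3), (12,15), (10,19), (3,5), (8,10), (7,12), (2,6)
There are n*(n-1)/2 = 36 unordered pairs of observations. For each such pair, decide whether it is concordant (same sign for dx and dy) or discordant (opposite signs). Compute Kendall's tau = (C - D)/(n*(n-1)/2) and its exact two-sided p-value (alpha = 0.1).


Step 1: Enumerate the 36 unordered pairs (i,j) with i<j and classify each by sign(x_j-x_i) * sign(y_j-y_i).
  (1,2):dx=+1,dy=-8->D; (1,3):dx=+6,dy=-13->D; (1,4):dx=+7,dy=-1->D; (1,5):dx=+5,dy=+3->C
  (1,6):dx=-2,dy=-11->C; (1,7):dx=+3,dy=-6->D; (1,8):dx=+2,dy=-4->D; (1,9):dx=-3,dy=-10->C
  (2,3):dx=+5,dy=-5->D; (2,4):dx=+6,dy=+7->C; (2,5):dx=+4,dy=+11->C; (2,6):dx=-3,dy=-3->C
  (2,7):dx=+2,dy=+2->C; (2,8):dx=+1,dy=+4->C; (2,9):dx=-4,dy=-2->C; (3,4):dx=+1,dy=+12->C
  (3,5):dx=-1,dy=+16->D; (3,6):dx=-8,dy=+2->D; (3,7):dx=-3,dy=+7->D; (3,8):dx=-4,dy=+9->D
  (3,9):dx=-9,dy=+3->D; (4,5):dx=-2,dy=+4->D; (4,6):dx=-9,dy=-10->C; (4,7):dx=-4,dy=-5->C
  (4,8):dx=-5,dy=-3->C; (4,9):dx=-10,dy=-9->C; (5,6):dx=-7,dy=-14->C; (5,7):dx=-2,dy=-9->C
  (5,8):dx=-3,dy=-7->C; (5,9):dx=-8,dy=-13->C; (6,7):dx=+5,dy=+5->C; (6,8):dx=+4,dy=+7->C
  (6,9):dx=-1,dy=+1->D; (7,8):dx=-1,dy=+2->D; (7,9):dx=-6,dy=-4->C; (8,9):dx=-5,dy=-6->C
Step 2: C = 22, D = 14, total pairs = 36.
Step 3: tau = (C - D)/(n(n-1)/2) = (22 - 14)/36 = 0.222222.
Step 4: Exact two-sided p-value (enumerate n! = 362880 permutations of y under H0): p = 0.476709.
Step 5: alpha = 0.1. fail to reject H0.

tau_b = 0.2222 (C=22, D=14), p = 0.476709, fail to reject H0.


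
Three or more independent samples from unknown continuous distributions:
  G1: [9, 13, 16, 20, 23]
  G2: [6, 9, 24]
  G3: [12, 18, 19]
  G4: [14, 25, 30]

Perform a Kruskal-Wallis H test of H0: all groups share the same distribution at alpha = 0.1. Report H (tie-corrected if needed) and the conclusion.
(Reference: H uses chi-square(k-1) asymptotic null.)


Step 1: Combine all N = 14 observations and assign midranks.
sorted (value, group, rank): (6,G2,1), (9,G1,2.5), (9,G2,2.5), (12,G3,4), (13,G1,5), (14,G4,6), (16,G1,7), (18,G3,8), (19,G3,9), (20,G1,10), (23,G1,11), (24,G2,12), (25,G4,13), (30,G4,14)
Step 2: Sum ranks within each group.
R_1 = 35.5 (n_1 = 5)
R_2 = 15.5 (n_2 = 3)
R_3 = 21 (n_3 = 3)
R_4 = 33 (n_4 = 3)
Step 3: H = 12/(N(N+1)) * sum(R_i^2/n_i) - 3(N+1)
     = 12/(14*15) * (35.5^2/5 + 15.5^2/3 + 21^2/3 + 33^2/3) - 3*15
     = 0.057143 * 842.133 - 45
     = 3.121905.
Step 4: Ties present; correction factor C = 1 - 6/(14^3 - 14) = 0.997802. Corrected H = 3.121905 / 0.997802 = 3.128781.
Step 5: Under H0, H ~ chi^2(3); p-value = 0.372193.
Step 6: alpha = 0.1. fail to reject H0.

H = 3.1288, df = 3, p = 0.372193, fail to reject H0.


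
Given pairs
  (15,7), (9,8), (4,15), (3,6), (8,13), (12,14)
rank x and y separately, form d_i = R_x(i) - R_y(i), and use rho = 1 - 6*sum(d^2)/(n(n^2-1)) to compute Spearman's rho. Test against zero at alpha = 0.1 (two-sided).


Step 1: Rank x and y separately (midranks; no ties here).
rank(x): 15->6, 9->4, 4->2, 3->1, 8->3, 12->5
rank(y): 7->2, 8->3, 15->6, 6->1, 13->4, 14->5
Step 2: d_i = R_x(i) - R_y(i); compute d_i^2.
  (6-2)^2=16, (4-3)^2=1, (2-6)^2=16, (1-1)^2=0, (3-4)^2=1, (5-5)^2=0
sum(d^2) = 34.
Step 3: rho = 1 - 6*34 / (6*(6^2 - 1)) = 1 - 204/210 = 0.028571.
Step 4: Under H0, t = rho * sqrt((n-2)/(1-rho^2)) = 0.0572 ~ t(4).
Step 5: Two-sided p-value from the t-distribution with 4 df = 0.957155.
Step 6: alpha = 0.1. fail to reject H0.

rho = 0.0286, p = 0.957155, fail to reject H0 at alpha = 0.1.


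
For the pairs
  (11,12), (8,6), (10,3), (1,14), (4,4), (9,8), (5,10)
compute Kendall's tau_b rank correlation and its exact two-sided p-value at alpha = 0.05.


Step 1: Enumerate the 21 unordered pairs (i,j) with i<j and classify each by sign(x_j-x_i) * sign(y_j-y_i).
  (1,2):dx=-3,dy=-6->C; (1,3):dx=-1,dy=-9->C; (1,4):dx=-10,dy=+2->D; (1,5):dx=-7,dy=-8->C
  (1,6):dx=-2,dy=-4->C; (1,7):dx=-6,dy=-2->C; (2,3):dx=+2,dy=-3->D; (2,4):dx=-7,dy=+8->D
  (2,5):dx=-4,dy=-2->C; (2,6):dx=+1,dy=+2->C; (2,7):dx=-3,dy=+4->D; (3,4):dx=-9,dy=+11->D
  (3,5):dx=-6,dy=+1->D; (3,6):dx=-1,dy=+5->D; (3,7):dx=-5,dy=+7->D; (4,5):dx=+3,dy=-10->D
  (4,6):dx=+8,dy=-6->D; (4,7):dx=+4,dy=-4->D; (5,6):dx=+5,dy=+4->C; (5,7):dx=+1,dy=+6->C
  (6,7):dx=-4,dy=+2->D
Step 2: C = 9, D = 12, total pairs = 21.
Step 3: tau = (C - D)/(n(n-1)/2) = (9 - 12)/21 = -0.142857.
Step 4: Exact two-sided p-value (enumerate n! = 5040 permutations of y under H0): p = 0.772619.
Step 5: alpha = 0.05. fail to reject H0.

tau_b = -0.1429 (C=9, D=12), p = 0.772619, fail to reject H0.


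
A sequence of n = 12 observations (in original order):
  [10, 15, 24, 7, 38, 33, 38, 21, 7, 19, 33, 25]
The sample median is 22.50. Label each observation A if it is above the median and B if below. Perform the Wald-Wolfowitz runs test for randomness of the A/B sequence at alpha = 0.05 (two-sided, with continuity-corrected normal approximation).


Step 1: Compute median = 22.50; label A = above, B = below.
Labels in order: BBABAAABBBAA  (n_A = 6, n_B = 6)
Step 2: Count runs R = 6.
Step 3: Under H0 (random ordering), E[R] = 2*n_A*n_B/(n_A+n_B) + 1 = 2*6*6/12 + 1 = 7.0000.
        Var[R] = 2*n_A*n_B*(2*n_A*n_B - n_A - n_B) / ((n_A+n_B)^2 * (n_A+n_B-1)) = 4320/1584 = 2.7273.
        SD[R] = 1.6514.
Step 4: Continuity-corrected z = (R + 0.5 - E[R]) / SD[R] = (6 + 0.5 - 7.0000) / 1.6514 = -0.3028.
Step 5: Two-sided p-value via normal approximation = 2*(1 - Phi(|z|)) = 0.762069.
Step 6: alpha = 0.05. fail to reject H0.

R = 6, z = -0.3028, p = 0.762069, fail to reject H0.


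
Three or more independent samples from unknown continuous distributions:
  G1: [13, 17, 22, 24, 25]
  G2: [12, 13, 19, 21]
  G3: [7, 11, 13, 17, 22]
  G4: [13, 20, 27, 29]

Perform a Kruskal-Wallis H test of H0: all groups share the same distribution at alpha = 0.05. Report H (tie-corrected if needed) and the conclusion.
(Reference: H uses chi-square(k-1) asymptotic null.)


Step 1: Combine all N = 18 observations and assign midranks.
sorted (value, group, rank): (7,G3,1), (11,G3,2), (12,G2,3), (13,G1,5.5), (13,G2,5.5), (13,G3,5.5), (13,G4,5.5), (17,G1,8.5), (17,G3,8.5), (19,G2,10), (20,G4,11), (21,G2,12), (22,G1,13.5), (22,G3,13.5), (24,G1,15), (25,G1,16), (27,G4,17), (29,G4,18)
Step 2: Sum ranks within each group.
R_1 = 58.5 (n_1 = 5)
R_2 = 30.5 (n_2 = 4)
R_3 = 30.5 (n_3 = 5)
R_4 = 51.5 (n_4 = 4)
Step 3: H = 12/(N(N+1)) * sum(R_i^2/n_i) - 3(N+1)
     = 12/(18*19) * (58.5^2/5 + 30.5^2/4 + 30.5^2/5 + 51.5^2/4) - 3*19
     = 0.035088 * 1766.12 - 57
     = 4.969298.
Step 4: Ties present; correction factor C = 1 - 72/(18^3 - 18) = 0.987616. Corrected H = 4.969298 / 0.987616 = 5.031609.
Step 5: Under H0, H ~ chi^2(3); p-value = 0.169497.
Step 6: alpha = 0.05. fail to reject H0.

H = 5.0316, df = 3, p = 0.169497, fail to reject H0.


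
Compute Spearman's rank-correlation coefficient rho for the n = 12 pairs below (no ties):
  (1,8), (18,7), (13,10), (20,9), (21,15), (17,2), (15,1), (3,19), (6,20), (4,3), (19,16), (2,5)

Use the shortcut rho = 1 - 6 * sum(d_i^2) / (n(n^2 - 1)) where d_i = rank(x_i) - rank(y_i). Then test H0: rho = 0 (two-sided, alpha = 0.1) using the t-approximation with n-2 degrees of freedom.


Step 1: Rank x and y separately (midranks; no ties here).
rank(x): 1->1, 18->9, 13->6, 20->11, 21->12, 17->8, 15->7, 3->3, 6->5, 4->4, 19->10, 2->2
rank(y): 8->6, 7->5, 10->8, 9->7, 15->9, 2->2, 1->1, 19->11, 20->12, 3->3, 16->10, 5->4
Step 2: d_i = R_x(i) - R_y(i); compute d_i^2.
  (1-6)^2=25, (9-5)^2=16, (6-8)^2=4, (11-7)^2=16, (12-9)^2=9, (8-2)^2=36, (7-1)^2=36, (3-11)^2=64, (5-12)^2=49, (4-3)^2=1, (10-10)^2=0, (2-4)^2=4
sum(d^2) = 260.
Step 3: rho = 1 - 6*260 / (12*(12^2 - 1)) = 1 - 1560/1716 = 0.090909.
Step 4: Under H0, t = rho * sqrt((n-2)/(1-rho^2)) = 0.2887 ~ t(10).
Step 5: Two-sided p-value from the t-distribution with 10 df = 0.778725.
Step 6: alpha = 0.1. fail to reject H0.

rho = 0.0909, p = 0.778725, fail to reject H0 at alpha = 0.1.


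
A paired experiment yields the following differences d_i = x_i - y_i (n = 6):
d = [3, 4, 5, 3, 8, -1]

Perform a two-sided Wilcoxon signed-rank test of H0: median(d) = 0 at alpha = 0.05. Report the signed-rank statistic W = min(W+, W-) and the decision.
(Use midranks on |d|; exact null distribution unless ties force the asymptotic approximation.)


Step 1: Drop any zero differences (none here) and take |d_i|.
|d| = [3, 4, 5, 3, 8, 1]
Step 2: Midrank |d_i| (ties get averaged ranks).
ranks: |3|->2.5, |4|->4, |5|->5, |3|->2.5, |8|->6, |1|->1
Step 3: Attach original signs; sum ranks with positive sign and with negative sign.
W+ = 2.5 + 4 + 5 + 2.5 + 6 = 20
W- = 1 = 1
(Check: W+ + W- = 21 should equal n(n+1)/2 = 21.)
Step 4: Test statistic W = min(W+, W-) = 1.
Step 5: Ties in |d|, so use the tie-corrected normal approximation.
        E[W] = n(n+1)/4 = 6*7/4 = 10.5.
        Tie groups: |d|=3 (t=2); sum(t^3 - t) = 6.
        Var[W] = n(n+1)(2n+1)/24 - sum(t^3-t)/48 = 546/24 - 6/48 = 22.625.
        z = (W - E[W]) / sqrt(Var[W]) = (1 - 10.5) / 4.7566 = -1.9972.
        Two-sided p = 2*Phi(z) = 0.045800.
Step 6: alpha = 0.05. reject H0.

W+ = 20, W- = 1, W = min = 1, p = 0.045800, reject H0.


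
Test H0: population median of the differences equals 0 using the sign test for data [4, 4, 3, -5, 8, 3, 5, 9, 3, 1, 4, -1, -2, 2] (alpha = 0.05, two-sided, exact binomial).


Step 1: Discard zero differences. Original n = 14; n_eff = number of nonzero differences = 14.
Nonzero differences (with sign): +4, +4, +3, -5, +8, +3, +5, +9, +3, +1, +4, -1, -2, +2
Step 2: Count signs: positive = 11, negative = 3.
Step 3: Under H0: P(positive) = 0.5, so the number of positives S ~ Bin(14, 0.5).
Step 4: Two-sided exact p-value = sum of Bin(14,0.5) probabilities at or below the observed probability = 0.057373.
Step 5: alpha = 0.05. fail to reject H0.

n_eff = 14, pos = 11, neg = 3, p = 0.057373, fail to reject H0.


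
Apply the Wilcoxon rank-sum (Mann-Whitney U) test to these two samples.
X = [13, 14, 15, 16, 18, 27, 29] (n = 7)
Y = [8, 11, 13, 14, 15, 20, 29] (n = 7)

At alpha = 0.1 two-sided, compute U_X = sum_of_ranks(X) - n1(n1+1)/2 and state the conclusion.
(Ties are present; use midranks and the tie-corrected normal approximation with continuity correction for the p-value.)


Step 1: Combine and sort all 14 observations; assign midranks.
sorted (value, group): (8,Y), (11,Y), (13,X), (13,Y), (14,X), (14,Y), (15,X), (15,Y), (16,X), (18,X), (20,Y), (27,X), (29,X), (29,Y)
ranks: 8->1, 11->2, 13->3.5, 13->3.5, 14->5.5, 14->5.5, 15->7.5, 15->7.5, 16->9, 18->10, 20->11, 27->12, 29->13.5, 29->13.5
Step 2: Rank sum for X: R1 = 3.5 + 5.5 + 7.5 + 9 + 10 + 12 + 13.5 = 61.
Step 3: U_X = R1 - n1(n1+1)/2 = 61 - 7*8/2 = 61 - 28 = 33.
       U_Y = n1*n2 - U_X = 49 - 33 = 16.
Step 4: Ties are present, so use the tie-corrected normal approximation (with continuity correction) for the p-value.
Step 5: p-value = 0.304550; compare to alpha = 0.1. fail to reject H0.

U_X = 33, p = 0.304550, fail to reject H0 at alpha = 0.1.


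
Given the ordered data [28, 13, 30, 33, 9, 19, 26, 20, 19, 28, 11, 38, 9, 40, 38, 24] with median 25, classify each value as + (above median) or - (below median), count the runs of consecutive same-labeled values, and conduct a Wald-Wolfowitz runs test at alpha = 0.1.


Step 1: Compute median = 25; label A = above, B = below.
Labels in order: ABAABBABBABABAAB  (n_A = 8, n_B = 8)
Step 2: Count runs R = 12.
Step 3: Under H0 (random ordering), E[R] = 2*n_A*n_B/(n_A+n_B) + 1 = 2*8*8/16 + 1 = 9.0000.
        Var[R] = 2*n_A*n_B*(2*n_A*n_B - n_A - n_B) / ((n_A+n_B)^2 * (n_A+n_B-1)) = 14336/3840 = 3.7333.
        SD[R] = 1.9322.
Step 4: Continuity-corrected z = (R - 0.5 - E[R]) / SD[R] = (12 - 0.5 - 9.0000) / 1.9322 = 1.2939.
Step 5: Two-sided p-value via normal approximation = 2*(1 - Phi(|z|)) = 0.195709.
Step 6: alpha = 0.1. fail to reject H0.

R = 12, z = 1.2939, p = 0.195709, fail to reject H0.


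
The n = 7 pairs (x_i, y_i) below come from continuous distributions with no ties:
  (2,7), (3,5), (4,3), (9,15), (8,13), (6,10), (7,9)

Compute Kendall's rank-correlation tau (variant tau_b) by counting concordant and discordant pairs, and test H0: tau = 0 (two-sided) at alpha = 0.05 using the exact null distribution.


Step 1: Enumerate the 21 unordered pairs (i,j) with i<j and classify each by sign(x_j-x_i) * sign(y_j-y_i).
  (1,2):dx=+1,dy=-2->D; (1,3):dx=+2,dy=-4->D; (1,4):dx=+7,dy=+8->C; (1,5):dx=+6,dy=+6->C
  (1,6):dx=+4,dy=+3->C; (1,7):dx=+5,dy=+2->C; (2,3):dx=+1,dy=-2->D; (2,4):dx=+6,dy=+10->C
  (2,5):dx=+5,dy=+8->C; (2,6):dx=+3,dy=+5->C; (2,7):dx=+4,dy=+4->C; (3,4):dx=+5,dy=+12->C
  (3,5):dx=+4,dy=+10->C; (3,6):dx=+2,dy=+7->C; (3,7):dx=+3,dy=+6->C; (4,5):dx=-1,dy=-2->C
  (4,6):dx=-3,dy=-5->C; (4,7):dx=-2,dy=-6->C; (5,6):dx=-2,dy=-3->C; (5,7):dx=-1,dy=-4->C
  (6,7):dx=+1,dy=-1->D
Step 2: C = 17, D = 4, total pairs = 21.
Step 3: tau = (C - D)/(n(n-1)/2) = (17 - 4)/21 = 0.619048.
Step 4: Exact two-sided p-value (enumerate n! = 5040 permutations of y under H0): p = 0.069048.
Step 5: alpha = 0.05. fail to reject H0.

tau_b = 0.6190 (C=17, D=4), p = 0.069048, fail to reject H0.


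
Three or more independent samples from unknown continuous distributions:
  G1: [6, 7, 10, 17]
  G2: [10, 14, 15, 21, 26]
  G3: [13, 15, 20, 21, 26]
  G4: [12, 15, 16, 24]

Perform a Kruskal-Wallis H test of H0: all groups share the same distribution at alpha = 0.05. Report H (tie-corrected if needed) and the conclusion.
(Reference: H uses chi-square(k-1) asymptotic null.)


Step 1: Combine all N = 18 observations and assign midranks.
sorted (value, group, rank): (6,G1,1), (7,G1,2), (10,G1,3.5), (10,G2,3.5), (12,G4,5), (13,G3,6), (14,G2,7), (15,G2,9), (15,G3,9), (15,G4,9), (16,G4,11), (17,G1,12), (20,G3,13), (21,G2,14.5), (21,G3,14.5), (24,G4,16), (26,G2,17.5), (26,G3,17.5)
Step 2: Sum ranks within each group.
R_1 = 18.5 (n_1 = 4)
R_2 = 51.5 (n_2 = 5)
R_3 = 60 (n_3 = 5)
R_4 = 41 (n_4 = 4)
Step 3: H = 12/(N(N+1)) * sum(R_i^2/n_i) - 3(N+1)
     = 12/(18*19) * (18.5^2/4 + 51.5^2/5 + 60^2/5 + 41^2/4) - 3*19
     = 0.035088 * 1756.26 - 57
     = 4.623246.
Step 4: Ties present; correction factor C = 1 - 42/(18^3 - 18) = 0.992776. Corrected H = 4.623246 / 0.992776 = 4.656887.
Step 5: Under H0, H ~ chi^2(3); p-value = 0.198716.
Step 6: alpha = 0.05. fail to reject H0.

H = 4.6569, df = 3, p = 0.198716, fail to reject H0.


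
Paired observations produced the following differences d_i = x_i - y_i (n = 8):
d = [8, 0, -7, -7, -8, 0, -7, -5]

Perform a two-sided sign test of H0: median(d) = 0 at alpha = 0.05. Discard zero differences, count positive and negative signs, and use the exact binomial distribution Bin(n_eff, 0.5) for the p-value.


Step 1: Discard zero differences. Original n = 8; n_eff = number of nonzero differences = 6.
Nonzero differences (with sign): +8, -7, -7, -8, -7, -5
Step 2: Count signs: positive = 1, negative = 5.
Step 3: Under H0: P(positive) = 0.5, so the number of positives S ~ Bin(6, 0.5).
Step 4: Two-sided exact p-value = sum of Bin(6,0.5) probabilities at or below the observed probability = 0.218750.
Step 5: alpha = 0.05. fail to reject H0.

n_eff = 6, pos = 1, neg = 5, p = 0.218750, fail to reject H0.


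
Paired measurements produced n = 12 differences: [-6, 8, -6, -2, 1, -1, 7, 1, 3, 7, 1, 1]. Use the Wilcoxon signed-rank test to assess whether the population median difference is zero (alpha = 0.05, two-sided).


Step 1: Drop any zero differences (none here) and take |d_i|.
|d| = [6, 8, 6, 2, 1, 1, 7, 1, 3, 7, 1, 1]
Step 2: Midrank |d_i| (ties get averaged ranks).
ranks: |6|->8.5, |8|->12, |6|->8.5, |2|->6, |1|->3, |1|->3, |7|->10.5, |1|->3, |3|->7, |7|->10.5, |1|->3, |1|->3
Step 3: Attach original signs; sum ranks with positive sign and with negative sign.
W+ = 12 + 3 + 10.5 + 3 + 7 + 10.5 + 3 + 3 = 52
W- = 8.5 + 8.5 + 6 + 3 = 26
(Check: W+ + W- = 78 should equal n(n+1)/2 = 78.)
Step 4: Test statistic W = min(W+, W-) = 26.
Step 5: Ties in |d|, so use the tie-corrected normal approximation.
        E[W] = n(n+1)/4 = 12*13/4 = 39.
        Tie groups: |d|=1 (t=5), |d|=6 (t=2), |d|=7 (t=2); sum(t^3 - t) = 132.
        Var[W] = n(n+1)(2n+1)/24 - sum(t^3-t)/48 = 3900/24 - 132/48 = 159.75.
        z = (W - E[W]) / sqrt(Var[W]) = (26 - 39) / 12.6392 = -1.0285.
        Two-sided p = 2*Phi(z) = 0.303694.
Step 6: alpha = 0.05. fail to reject H0.

W+ = 52, W- = 26, W = min = 26, p = 0.303694, fail to reject H0.


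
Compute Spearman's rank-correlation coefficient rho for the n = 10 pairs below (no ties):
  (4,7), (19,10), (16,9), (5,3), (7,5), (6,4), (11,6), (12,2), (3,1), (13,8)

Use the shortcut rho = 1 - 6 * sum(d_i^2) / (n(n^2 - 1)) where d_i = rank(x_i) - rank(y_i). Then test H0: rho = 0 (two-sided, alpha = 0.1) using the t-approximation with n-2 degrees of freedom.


Step 1: Rank x and y separately (midranks; no ties here).
rank(x): 4->2, 19->10, 16->9, 5->3, 7->5, 6->4, 11->6, 12->7, 3->1, 13->8
rank(y): 7->7, 10->10, 9->9, 3->3, 5->5, 4->4, 6->6, 2->2, 1->1, 8->8
Step 2: d_i = R_x(i) - R_y(i); compute d_i^2.
  (2-7)^2=25, (10-10)^2=0, (9-9)^2=0, (3-3)^2=0, (5-5)^2=0, (4-4)^2=0, (6-6)^2=0, (7-2)^2=25, (1-1)^2=0, (8-8)^2=0
sum(d^2) = 50.
Step 3: rho = 1 - 6*50 / (10*(10^2 - 1)) = 1 - 300/990 = 0.696970.
Step 4: Under H0, t = rho * sqrt((n-2)/(1-rho^2)) = 2.7490 ~ t(8).
Step 5: Two-sided p-value from the t-distribution with 8 df = 0.025097.
Step 6: alpha = 0.1. reject H0.

rho = 0.6970, p = 0.025097, reject H0 at alpha = 0.1.


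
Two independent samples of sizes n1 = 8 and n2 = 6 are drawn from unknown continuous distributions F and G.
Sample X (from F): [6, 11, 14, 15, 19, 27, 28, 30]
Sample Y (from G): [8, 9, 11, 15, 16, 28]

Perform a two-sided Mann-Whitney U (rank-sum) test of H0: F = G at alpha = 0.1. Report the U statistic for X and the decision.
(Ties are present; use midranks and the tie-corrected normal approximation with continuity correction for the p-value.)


Step 1: Combine and sort all 14 observations; assign midranks.
sorted (value, group): (6,X), (8,Y), (9,Y), (11,X), (11,Y), (14,X), (15,X), (15,Y), (16,Y), (19,X), (27,X), (28,X), (28,Y), (30,X)
ranks: 6->1, 8->2, 9->3, 11->4.5, 11->4.5, 14->6, 15->7.5, 15->7.5, 16->9, 19->10, 27->11, 28->12.5, 28->12.5, 30->14
Step 2: Rank sum for X: R1 = 1 + 4.5 + 6 + 7.5 + 10 + 11 + 12.5 + 14 = 66.5.
Step 3: U_X = R1 - n1(n1+1)/2 = 66.5 - 8*9/2 = 66.5 - 36 = 30.5.
       U_Y = n1*n2 - U_X = 48 - 30.5 = 17.5.
Step 4: Ties are present, so use the tie-corrected normal approximation (with continuity correction) for the p-value.
Step 5: p-value = 0.437063; compare to alpha = 0.1. fail to reject H0.

U_X = 30.5, p = 0.437063, fail to reject H0 at alpha = 0.1.


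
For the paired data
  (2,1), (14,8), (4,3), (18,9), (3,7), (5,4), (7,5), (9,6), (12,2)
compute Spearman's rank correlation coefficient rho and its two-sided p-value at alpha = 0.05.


Step 1: Rank x and y separately (midranks; no ties here).
rank(x): 2->1, 14->8, 4->3, 18->9, 3->2, 5->4, 7->5, 9->6, 12->7
rank(y): 1->1, 8->8, 3->3, 9->9, 7->7, 4->4, 5->5, 6->6, 2->2
Step 2: d_i = R_x(i) - R_y(i); compute d_i^2.
  (1-1)^2=0, (8-8)^2=0, (3-3)^2=0, (9-9)^2=0, (2-7)^2=25, (4-4)^2=0, (5-5)^2=0, (6-6)^2=0, (7-2)^2=25
sum(d^2) = 50.
Step 3: rho = 1 - 6*50 / (9*(9^2 - 1)) = 1 - 300/720 = 0.583333.
Step 4: Under H0, t = rho * sqrt((n-2)/(1-rho^2)) = 1.9001 ~ t(7).
Step 5: Two-sided p-value from the t-distribution with 7 df = 0.099186.
Step 6: alpha = 0.05. fail to reject H0.

rho = 0.5833, p = 0.099186, fail to reject H0 at alpha = 0.05.


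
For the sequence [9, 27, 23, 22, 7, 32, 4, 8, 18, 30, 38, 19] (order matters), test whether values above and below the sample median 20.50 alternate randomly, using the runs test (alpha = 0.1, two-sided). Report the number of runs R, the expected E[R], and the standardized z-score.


Step 1: Compute median = 20.50; label A = above, B = below.
Labels in order: BAAABABBBAAB  (n_A = 6, n_B = 6)
Step 2: Count runs R = 7.
Step 3: Under H0 (random ordering), E[R] = 2*n_A*n_B/(n_A+n_B) + 1 = 2*6*6/12 + 1 = 7.0000.
        Var[R] = 2*n_A*n_B*(2*n_A*n_B - n_A - n_B) / ((n_A+n_B)^2 * (n_A+n_B-1)) = 4320/1584 = 2.7273.
        SD[R] = 1.6514.
Step 4: R = E[R], so z = 0 with no continuity correction.
Step 5: Two-sided p-value via normal approximation = 2*(1 - Phi(|z|)) = 1.000000.
Step 6: alpha = 0.1. fail to reject H0.

R = 7, z = 0.0000, p = 1.000000, fail to reject H0.


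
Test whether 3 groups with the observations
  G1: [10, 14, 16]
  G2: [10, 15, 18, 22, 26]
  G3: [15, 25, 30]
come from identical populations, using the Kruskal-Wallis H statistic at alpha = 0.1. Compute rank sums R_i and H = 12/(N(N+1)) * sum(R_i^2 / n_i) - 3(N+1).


Step 1: Combine all N = 11 observations and assign midranks.
sorted (value, group, rank): (10,G1,1.5), (10,G2,1.5), (14,G1,3), (15,G2,4.5), (15,G3,4.5), (16,G1,6), (18,G2,7), (22,G2,8), (25,G3,9), (26,G2,10), (30,G3,11)
Step 2: Sum ranks within each group.
R_1 = 10.5 (n_1 = 3)
R_2 = 31 (n_2 = 5)
R_3 = 24.5 (n_3 = 3)
Step 3: H = 12/(N(N+1)) * sum(R_i^2/n_i) - 3(N+1)
     = 12/(11*12) * (10.5^2/3 + 31^2/5 + 24.5^2/3) - 3*12
     = 0.090909 * 429.033 - 36
     = 3.003030.
Step 4: Ties present; correction factor C = 1 - 12/(11^3 - 11) = 0.990909. Corrected H = 3.003030 / 0.990909 = 3.030581.
Step 5: Under H0, H ~ chi^2(2); p-value = 0.219744.
Step 6: alpha = 0.1. fail to reject H0.

H = 3.0306, df = 2, p = 0.219744, fail to reject H0.


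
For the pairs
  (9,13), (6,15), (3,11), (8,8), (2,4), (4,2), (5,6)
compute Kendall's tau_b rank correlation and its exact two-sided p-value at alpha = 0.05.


Step 1: Enumerate the 21 unordered pairs (i,j) with i<j and classify each by sign(x_j-x_i) * sign(y_j-y_i).
  (1,2):dx=-3,dy=+2->D; (1,3):dx=-6,dy=-2->C; (1,4):dx=-1,dy=-5->C; (1,5):dx=-7,dy=-9->C
  (1,6):dx=-5,dy=-11->C; (1,7):dx=-4,dy=-7->C; (2,3):dx=-3,dy=-4->C; (2,4):dx=+2,dy=-7->D
  (2,5):dx=-4,dy=-11->C; (2,6):dx=-2,dy=-13->C; (2,7):dx=-1,dy=-9->C; (3,4):dx=+5,dy=-3->D
  (3,5):dx=-1,dy=-7->C; (3,6):dx=+1,dy=-9->D; (3,7):dx=+2,dy=-5->D; (4,5):dx=-6,dy=-4->C
  (4,6):dx=-4,dy=-6->C; (4,7):dx=-3,dy=-2->C; (5,6):dx=+2,dy=-2->D; (5,7):dx=+3,dy=+2->C
  (6,7):dx=+1,dy=+4->C
Step 2: C = 15, D = 6, total pairs = 21.
Step 3: tau = (C - D)/(n(n-1)/2) = (15 - 6)/21 = 0.428571.
Step 4: Exact two-sided p-value (enumerate n! = 5040 permutations of y under H0): p = 0.238889.
Step 5: alpha = 0.05. fail to reject H0.

tau_b = 0.4286 (C=15, D=6), p = 0.238889, fail to reject H0.


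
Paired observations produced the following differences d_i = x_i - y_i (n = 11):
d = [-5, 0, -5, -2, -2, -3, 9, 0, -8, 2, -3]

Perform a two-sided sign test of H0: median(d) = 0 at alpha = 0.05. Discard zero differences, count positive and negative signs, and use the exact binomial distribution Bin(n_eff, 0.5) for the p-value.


Step 1: Discard zero differences. Original n = 11; n_eff = number of nonzero differences = 9.
Nonzero differences (with sign): -5, -5, -2, -2, -3, +9, -8, +2, -3
Step 2: Count signs: positive = 2, negative = 7.
Step 3: Under H0: P(positive) = 0.5, so the number of positives S ~ Bin(9, 0.5).
Step 4: Two-sided exact p-value = sum of Bin(9,0.5) probabilities at or below the observed probability = 0.179688.
Step 5: alpha = 0.05. fail to reject H0.

n_eff = 9, pos = 2, neg = 7, p = 0.179688, fail to reject H0.


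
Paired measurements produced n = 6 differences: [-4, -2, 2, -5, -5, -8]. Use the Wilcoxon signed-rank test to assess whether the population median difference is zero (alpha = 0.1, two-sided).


Step 1: Drop any zero differences (none here) and take |d_i|.
|d| = [4, 2, 2, 5, 5, 8]
Step 2: Midrank |d_i| (ties get averaged ranks).
ranks: |4|->3, |2|->1.5, |2|->1.5, |5|->4.5, |5|->4.5, |8|->6
Step 3: Attach original signs; sum ranks with positive sign and with negative sign.
W+ = 1.5 = 1.5
W- = 3 + 1.5 + 4.5 + 4.5 + 6 = 19.5
(Check: W+ + W- = 21 should equal n(n+1)/2 = 21.)
Step 4: Test statistic W = min(W+, W-) = 1.5.
Step 5: Ties in |d|, so use the tie-corrected normal approximation.
        E[W] = n(n+1)/4 = 6*7/4 = 10.5.
        Tie groups: |d|=2 (t=2), |d|=5 (t=2); sum(t^3 - t) = 12.
        Var[W] = n(n+1)(2n+1)/24 - sum(t^3-t)/48 = 546/24 - 12/48 = 22.5.
        z = (W - E[W]) / sqrt(Var[W]) = (1.5 - 10.5) / 4.7434 = -1.8974.
        Two-sided p = 2*Phi(z) = 0.057780.
Step 6: alpha = 0.1. reject H0.

W+ = 1.5, W- = 19.5, W = min = 1.5, p = 0.057780, reject H0.


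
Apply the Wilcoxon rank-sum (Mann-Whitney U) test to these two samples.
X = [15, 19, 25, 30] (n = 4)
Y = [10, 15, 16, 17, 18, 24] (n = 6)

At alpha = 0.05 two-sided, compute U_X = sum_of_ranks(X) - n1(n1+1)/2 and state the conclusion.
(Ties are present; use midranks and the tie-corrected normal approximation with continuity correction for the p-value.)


Step 1: Combine and sort all 10 observations; assign midranks.
sorted (value, group): (10,Y), (15,X), (15,Y), (16,Y), (17,Y), (18,Y), (19,X), (24,Y), (25,X), (30,X)
ranks: 10->1, 15->2.5, 15->2.5, 16->4, 17->5, 18->6, 19->7, 24->8, 25->9, 30->10
Step 2: Rank sum for X: R1 = 2.5 + 7 + 9 + 10 = 28.5.
Step 3: U_X = R1 - n1(n1+1)/2 = 28.5 - 4*5/2 = 28.5 - 10 = 18.5.
       U_Y = n1*n2 - U_X = 24 - 18.5 = 5.5.
Step 4: Ties are present, so use the tie-corrected normal approximation (with continuity correction) for the p-value.
Step 5: p-value = 0.199458; compare to alpha = 0.05. fail to reject H0.

U_X = 18.5, p = 0.199458, fail to reject H0 at alpha = 0.05.


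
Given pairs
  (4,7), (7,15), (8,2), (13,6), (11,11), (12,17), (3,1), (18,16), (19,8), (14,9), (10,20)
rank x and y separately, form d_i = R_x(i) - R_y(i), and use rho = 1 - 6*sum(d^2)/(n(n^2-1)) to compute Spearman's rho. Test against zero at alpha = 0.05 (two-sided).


Step 1: Rank x and y separately (midranks; no ties here).
rank(x): 4->2, 7->3, 8->4, 13->8, 11->6, 12->7, 3->1, 18->10, 19->11, 14->9, 10->5
rank(y): 7->4, 15->8, 2->2, 6->3, 11->7, 17->10, 1->1, 16->9, 8->5, 9->6, 20->11
Step 2: d_i = R_x(i) - R_y(i); compute d_i^2.
  (2-4)^2=4, (3-8)^2=25, (4-2)^2=4, (8-3)^2=25, (6-7)^2=1, (7-10)^2=9, (1-1)^2=0, (10-9)^2=1, (11-5)^2=36, (9-6)^2=9, (5-11)^2=36
sum(d^2) = 150.
Step 3: rho = 1 - 6*150 / (11*(11^2 - 1)) = 1 - 900/1320 = 0.318182.
Step 4: Under H0, t = rho * sqrt((n-2)/(1-rho^2)) = 1.0069 ~ t(9).
Step 5: Two-sided p-value from the t-distribution with 9 df = 0.340298.
Step 6: alpha = 0.05. fail to reject H0.

rho = 0.3182, p = 0.340298, fail to reject H0 at alpha = 0.05.


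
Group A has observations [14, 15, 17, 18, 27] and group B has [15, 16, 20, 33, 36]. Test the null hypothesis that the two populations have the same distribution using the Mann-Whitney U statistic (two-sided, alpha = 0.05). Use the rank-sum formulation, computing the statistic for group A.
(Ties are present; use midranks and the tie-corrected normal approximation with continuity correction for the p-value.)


Step 1: Combine and sort all 10 observations; assign midranks.
sorted (value, group): (14,X), (15,X), (15,Y), (16,Y), (17,X), (18,X), (20,Y), (27,X), (33,Y), (36,Y)
ranks: 14->1, 15->2.5, 15->2.5, 16->4, 17->5, 18->6, 20->7, 27->8, 33->9, 36->10
Step 2: Rank sum for X: R1 = 1 + 2.5 + 5 + 6 + 8 = 22.5.
Step 3: U_X = R1 - n1(n1+1)/2 = 22.5 - 5*6/2 = 22.5 - 15 = 7.5.
       U_Y = n1*n2 - U_X = 25 - 7.5 = 17.5.
Step 4: Ties are present, so use the tie-corrected normal approximation (with continuity correction) for the p-value.
Step 5: p-value = 0.345742; compare to alpha = 0.05. fail to reject H0.

U_X = 7.5, p = 0.345742, fail to reject H0 at alpha = 0.05.


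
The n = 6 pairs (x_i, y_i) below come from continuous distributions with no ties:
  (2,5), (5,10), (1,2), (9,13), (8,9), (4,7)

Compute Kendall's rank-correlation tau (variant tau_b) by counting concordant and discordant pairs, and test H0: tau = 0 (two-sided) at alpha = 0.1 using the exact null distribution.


Step 1: Enumerate the 15 unordered pairs (i,j) with i<j and classify each by sign(x_j-x_i) * sign(y_j-y_i).
  (1,2):dx=+3,dy=+5->C; (1,3):dx=-1,dy=-3->C; (1,4):dx=+7,dy=+8->C; (1,5):dx=+6,dy=+4->C
  (1,6):dx=+2,dy=+2->C; (2,3):dx=-4,dy=-8->C; (2,4):dx=+4,dy=+3->C; (2,5):dx=+3,dy=-1->D
  (2,6):dx=-1,dy=-3->C; (3,4):dx=+8,dy=+11->C; (3,5):dx=+7,dy=+7->C; (3,6):dx=+3,dy=+5->C
  (4,5):dx=-1,dy=-4->C; (4,6):dx=-5,dy=-6->C; (5,6):dx=-4,dy=-2->C
Step 2: C = 14, D = 1, total pairs = 15.
Step 3: tau = (C - D)/(n(n-1)/2) = (14 - 1)/15 = 0.866667.
Step 4: Exact two-sided p-value (enumerate n! = 720 permutations of y under H0): p = 0.016667.
Step 5: alpha = 0.1. reject H0.

tau_b = 0.8667 (C=14, D=1), p = 0.016667, reject H0.


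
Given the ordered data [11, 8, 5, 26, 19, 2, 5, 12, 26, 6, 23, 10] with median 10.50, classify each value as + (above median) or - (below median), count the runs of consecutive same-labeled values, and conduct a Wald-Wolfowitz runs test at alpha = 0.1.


Step 1: Compute median = 10.50; label A = above, B = below.
Labels in order: ABBAABBAABAB  (n_A = 6, n_B = 6)
Step 2: Count runs R = 8.
Step 3: Under H0 (random ordering), E[R] = 2*n_A*n_B/(n_A+n_B) + 1 = 2*6*6/12 + 1 = 7.0000.
        Var[R] = 2*n_A*n_B*(2*n_A*n_B - n_A - n_B) / ((n_A+n_B)^2 * (n_A+n_B-1)) = 4320/1584 = 2.7273.
        SD[R] = 1.6514.
Step 4: Continuity-corrected z = (R - 0.5 - E[R]) / SD[R] = (8 - 0.5 - 7.0000) / 1.6514 = 0.3028.
Step 5: Two-sided p-value via normal approximation = 2*(1 - Phi(|z|)) = 0.762069.
Step 6: alpha = 0.1. fail to reject H0.

R = 8, z = 0.3028, p = 0.762069, fail to reject H0.


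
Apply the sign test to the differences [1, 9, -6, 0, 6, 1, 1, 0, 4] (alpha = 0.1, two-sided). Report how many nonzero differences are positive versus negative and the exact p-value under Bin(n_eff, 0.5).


Step 1: Discard zero differences. Original n = 9; n_eff = number of nonzero differences = 7.
Nonzero differences (with sign): +1, +9, -6, +6, +1, +1, +4
Step 2: Count signs: positive = 6, negative = 1.
Step 3: Under H0: P(positive) = 0.5, so the number of positives S ~ Bin(7, 0.5).
Step 4: Two-sided exact p-value = sum of Bin(7,0.5) probabilities at or below the observed probability = 0.125000.
Step 5: alpha = 0.1. fail to reject H0.

n_eff = 7, pos = 6, neg = 1, p = 0.125000, fail to reject H0.


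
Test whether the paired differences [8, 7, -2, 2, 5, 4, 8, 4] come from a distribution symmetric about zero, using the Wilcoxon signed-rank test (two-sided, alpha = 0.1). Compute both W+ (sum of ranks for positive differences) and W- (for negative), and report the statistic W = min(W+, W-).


Step 1: Drop any zero differences (none here) and take |d_i|.
|d| = [8, 7, 2, 2, 5, 4, 8, 4]
Step 2: Midrank |d_i| (ties get averaged ranks).
ranks: |8|->7.5, |7|->6, |2|->1.5, |2|->1.5, |5|->5, |4|->3.5, |8|->7.5, |4|->3.5
Step 3: Attach original signs; sum ranks with positive sign and with negative sign.
W+ = 7.5 + 6 + 1.5 + 5 + 3.5 + 7.5 + 3.5 = 34.5
W- = 1.5 = 1.5
(Check: W+ + W- = 36 should equal n(n+1)/2 = 36.)
Step 4: Test statistic W = min(W+, W-) = 1.5.
Step 5: Ties in |d|, so use the tie-corrected normal approximation.
        E[W] = n(n+1)/4 = 8*9/4 = 18.
        Tie groups: |d|=2 (t=2), |d|=4 (t=2), |d|=8 (t=2); sum(t^3 - t) = 18.
        Var[W] = n(n+1)(2n+1)/24 - sum(t^3-t)/48 = 1224/24 - 18/48 = 50.625.
        z = (W - E[W]) / sqrt(Var[W]) = (1.5 - 18) / 7.1151 = -2.3190.
        Two-sided p = 2*Phi(z) = 0.020395.
Step 6: alpha = 0.1. reject H0.

W+ = 34.5, W- = 1.5, W = min = 1.5, p = 0.020395, reject H0.


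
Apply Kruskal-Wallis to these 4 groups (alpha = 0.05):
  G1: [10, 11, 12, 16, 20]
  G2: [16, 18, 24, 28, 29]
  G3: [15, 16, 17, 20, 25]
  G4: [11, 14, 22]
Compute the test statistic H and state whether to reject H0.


Step 1: Combine all N = 18 observations and assign midranks.
sorted (value, group, rank): (10,G1,1), (11,G1,2.5), (11,G4,2.5), (12,G1,4), (14,G4,5), (15,G3,6), (16,G1,8), (16,G2,8), (16,G3,8), (17,G3,10), (18,G2,11), (20,G1,12.5), (20,G3,12.5), (22,G4,14), (24,G2,15), (25,G3,16), (28,G2,17), (29,G2,18)
Step 2: Sum ranks within each group.
R_1 = 28 (n_1 = 5)
R_2 = 69 (n_2 = 5)
R_3 = 52.5 (n_3 = 5)
R_4 = 21.5 (n_4 = 3)
Step 3: H = 12/(N(N+1)) * sum(R_i^2/n_i) - 3(N+1)
     = 12/(18*19) * (28^2/5 + 69^2/5 + 52.5^2/5 + 21.5^2/3) - 3*19
     = 0.035088 * 1814.33 - 57
     = 6.660819.
Step 4: Ties present; correction factor C = 1 - 36/(18^3 - 18) = 0.993808. Corrected H = 6.660819 / 0.993808 = 6.702319.
Step 5: Under H0, H ~ chi^2(3); p-value = 0.082016.
Step 6: alpha = 0.05. fail to reject H0.

H = 6.7023, df = 3, p = 0.082016, fail to reject H0.


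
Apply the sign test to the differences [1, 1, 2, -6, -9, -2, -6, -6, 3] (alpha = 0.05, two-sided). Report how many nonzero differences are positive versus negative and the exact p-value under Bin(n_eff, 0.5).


Step 1: Discard zero differences. Original n = 9; n_eff = number of nonzero differences = 9.
Nonzero differences (with sign): +1, +1, +2, -6, -9, -2, -6, -6, +3
Step 2: Count signs: positive = 4, negative = 5.
Step 3: Under H0: P(positive) = 0.5, so the number of positives S ~ Bin(9, 0.5).
Step 4: Two-sided exact p-value = sum of Bin(9,0.5) probabilities at or below the observed probability = 1.000000.
Step 5: alpha = 0.05. fail to reject H0.

n_eff = 9, pos = 4, neg = 5, p = 1.000000, fail to reject H0.


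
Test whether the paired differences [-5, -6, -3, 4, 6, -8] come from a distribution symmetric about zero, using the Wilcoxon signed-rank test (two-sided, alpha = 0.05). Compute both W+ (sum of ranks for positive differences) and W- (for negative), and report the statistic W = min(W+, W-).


Step 1: Drop any zero differences (none here) and take |d_i|.
|d| = [5, 6, 3, 4, 6, 8]
Step 2: Midrank |d_i| (ties get averaged ranks).
ranks: |5|->3, |6|->4.5, |3|->1, |4|->2, |6|->4.5, |8|->6
Step 3: Attach original signs; sum ranks with positive sign and with negative sign.
W+ = 2 + 4.5 = 6.5
W- = 3 + 4.5 + 1 + 6 = 14.5
(Check: W+ + W- = 21 should equal n(n+1)/2 = 21.)
Step 4: Test statistic W = min(W+, W-) = 6.5.
Step 5: Ties in |d|, so use the tie-corrected normal approximation.
        E[W] = n(n+1)/4 = 6*7/4 = 10.5.
        Tie groups: |d|=6 (t=2); sum(t^3 - t) = 6.
        Var[W] = n(n+1)(2n+1)/24 - sum(t^3-t)/48 = 546/24 - 6/48 = 22.625.
        z = (W - E[W]) / sqrt(Var[W]) = (6.5 - 10.5) / 4.7566 = -0.8409.
        Two-sided p = 2*Phi(z) = 0.400381.
Step 6: alpha = 0.05. fail to reject H0.

W+ = 6.5, W- = 14.5, W = min = 6.5, p = 0.400381, fail to reject H0.
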